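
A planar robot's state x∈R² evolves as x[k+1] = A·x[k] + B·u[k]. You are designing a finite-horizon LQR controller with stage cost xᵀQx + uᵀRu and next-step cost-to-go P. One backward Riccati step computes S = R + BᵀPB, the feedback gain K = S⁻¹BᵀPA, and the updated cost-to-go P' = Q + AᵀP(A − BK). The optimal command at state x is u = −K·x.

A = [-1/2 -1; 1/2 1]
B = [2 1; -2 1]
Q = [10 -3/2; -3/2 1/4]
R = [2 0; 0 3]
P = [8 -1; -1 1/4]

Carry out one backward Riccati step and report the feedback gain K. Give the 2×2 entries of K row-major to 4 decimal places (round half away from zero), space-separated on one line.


BᵀP = [18.0000 -2.5000; 7.0000 -0.7500]
S = R + BᵀPB = [2 0; 0 3] + [41.0000 15.5000; 15.5000 6.2500] = [43.0000 15.5000; 15.5000 9.2500]
BᵀPA = [-10.2500 -20.5000; -3.8750 -7.7500]
K = S⁻¹·BᵀPA = [-0.2206 -0.4413; -0.0492 -0.0984]
A−BK = [-0.0095 -0.0190; 0.1079 0.2159]
AᵀP(A−BK) = [0.1103 0.2206; 0.2206 0.4413]
P' = Q + AᵀP(A−BK) = [10.1103 -1.2794; -1.2794 0.6913]
tr(P') = 10.8016

-0.2206 -0.4413 -0.0492 -0.0984


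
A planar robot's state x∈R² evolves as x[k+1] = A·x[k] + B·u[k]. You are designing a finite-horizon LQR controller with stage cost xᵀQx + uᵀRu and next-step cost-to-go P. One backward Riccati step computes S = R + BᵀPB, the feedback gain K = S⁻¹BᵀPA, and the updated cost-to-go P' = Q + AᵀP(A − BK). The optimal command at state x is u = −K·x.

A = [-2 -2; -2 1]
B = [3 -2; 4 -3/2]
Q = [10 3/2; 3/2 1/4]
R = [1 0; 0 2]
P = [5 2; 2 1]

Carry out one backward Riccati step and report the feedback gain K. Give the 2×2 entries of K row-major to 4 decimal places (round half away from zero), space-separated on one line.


BᵀP = [23.0000 10.0000; -13.0000 -5.5000]
S = R + BᵀPB = [1 0; 0 2] + [109.0000 -61.0000; -61.0000 34.2500] = [110.0000 -61.0000; -61.0000 36.2500]
BᵀPA = [-66.0000 -36.0000; 37.0000 20.5000]
K = S⁻¹·BᵀPA = [-0.5084 -0.2045; 0.1651 0.2214]
A−BK = [-0.1445 -0.9437; 0.2814 2.1501]
AᵀP(A−BK) = [0.3340 0.3114; 0.3114 1.0994]
P' = Q + AᵀP(A−BK) = [10.3340 1.8114; 1.8114 1.3494]
tr(P') = 11.6834

-0.5084 -0.2045 0.1651 0.2214


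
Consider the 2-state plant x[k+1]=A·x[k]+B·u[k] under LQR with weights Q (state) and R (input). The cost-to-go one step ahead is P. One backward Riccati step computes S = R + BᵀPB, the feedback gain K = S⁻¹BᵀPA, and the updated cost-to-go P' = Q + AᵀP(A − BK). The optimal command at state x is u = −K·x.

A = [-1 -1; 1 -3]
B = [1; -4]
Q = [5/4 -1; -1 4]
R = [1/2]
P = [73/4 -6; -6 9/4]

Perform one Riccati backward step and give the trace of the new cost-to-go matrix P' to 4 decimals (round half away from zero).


8.2780

BᵀP = [42.2500 -15.0000]
S = R + BᵀPB = [1/2] + [102.2500] = [102.7500]
BᵀPA = [-57.2500 2.7500]
K = S⁻¹·BᵀPA = [-0.5572 0.0268]
A−BK = [-0.4428 -1.0268; -1.2287 -2.8929]
AᵀP(A−BK) = [0.6016 1.0322; 1.0322 2.4264]
P' = Q + AᵀP(A−BK) = [1.8516 0.0322; 0.0322 6.4264]
tr(P') = 8.2780


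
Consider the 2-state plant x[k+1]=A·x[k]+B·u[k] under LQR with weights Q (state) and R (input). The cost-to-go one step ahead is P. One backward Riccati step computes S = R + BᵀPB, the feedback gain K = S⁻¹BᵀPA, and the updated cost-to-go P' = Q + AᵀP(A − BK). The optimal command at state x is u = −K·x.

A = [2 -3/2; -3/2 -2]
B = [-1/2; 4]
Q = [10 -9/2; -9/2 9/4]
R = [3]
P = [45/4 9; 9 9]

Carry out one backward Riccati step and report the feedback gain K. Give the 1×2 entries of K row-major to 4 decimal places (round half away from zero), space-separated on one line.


BᵀP = [30.3750 31.5000]
S = R + BᵀPB = [3] + [110.8125] = [113.8125]
BᵀPA = [13.5000 -108.5625]
K = S⁻¹·BᵀPA = [0.1186 -0.9539]
A−BK = [2.0593 -1.9769; -1.9745 1.8155]
AᵀP(A−BK) = [9.6487 -9.6227; -9.6227 11.7578]
P' = Q + AᵀP(A−BK) = [19.6487 -14.1227; -14.1227 14.0078]
tr(P') = 33.6565

0.1186 -0.9539


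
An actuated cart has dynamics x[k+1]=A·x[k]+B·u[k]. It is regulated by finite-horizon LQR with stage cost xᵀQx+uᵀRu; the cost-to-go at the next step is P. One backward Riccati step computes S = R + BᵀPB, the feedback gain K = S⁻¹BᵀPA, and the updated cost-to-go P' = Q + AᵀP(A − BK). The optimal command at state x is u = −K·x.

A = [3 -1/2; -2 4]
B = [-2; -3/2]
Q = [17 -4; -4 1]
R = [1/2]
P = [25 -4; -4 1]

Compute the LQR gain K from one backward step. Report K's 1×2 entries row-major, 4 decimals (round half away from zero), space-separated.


-1.8413 0.6095

BᵀP = [-44.0000 6.5000]
S = R + BᵀPB = [1/2] + [78.2500] = [78.7500]
BᵀPA = [-145.0000 48.0000]
K = S⁻¹·BᵀPA = [-1.8413 0.6095]
A−BK = [-0.6825 0.7190; -4.7619 4.9143]
AᵀP(A−BK) = [10.0159 -9.1190; -9.1190 8.9929]
P' = Q + AᵀP(A−BK) = [27.0159 -13.1190; -13.1190 9.9929]
tr(P') = 37.0087


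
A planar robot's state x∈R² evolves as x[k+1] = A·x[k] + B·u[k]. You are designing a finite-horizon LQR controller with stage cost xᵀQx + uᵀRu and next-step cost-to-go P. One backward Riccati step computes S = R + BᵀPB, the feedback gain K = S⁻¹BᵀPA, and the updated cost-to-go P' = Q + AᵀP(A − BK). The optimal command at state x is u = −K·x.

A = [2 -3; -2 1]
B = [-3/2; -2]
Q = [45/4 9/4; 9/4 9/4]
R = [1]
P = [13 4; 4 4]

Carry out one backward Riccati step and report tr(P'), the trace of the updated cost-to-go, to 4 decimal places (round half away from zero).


69.3292

BᵀP = [-27.5000 -14.0000]
S = R + BᵀPB = [1] + [69.2500] = [70.2500]
BᵀPA = [-27.0000 68.5000]
K = S⁻¹·BᵀPA = [-0.3843 0.9751]
A−BK = [1.4235 -1.5374; -2.7687 2.9502]
AᵀP(A−BK) = [25.6228 -27.6726; -27.6726 30.2064]
P' = Q + AᵀP(A−BK) = [36.8728 -25.4226; -25.4226 32.4564]
tr(P') = 69.3292


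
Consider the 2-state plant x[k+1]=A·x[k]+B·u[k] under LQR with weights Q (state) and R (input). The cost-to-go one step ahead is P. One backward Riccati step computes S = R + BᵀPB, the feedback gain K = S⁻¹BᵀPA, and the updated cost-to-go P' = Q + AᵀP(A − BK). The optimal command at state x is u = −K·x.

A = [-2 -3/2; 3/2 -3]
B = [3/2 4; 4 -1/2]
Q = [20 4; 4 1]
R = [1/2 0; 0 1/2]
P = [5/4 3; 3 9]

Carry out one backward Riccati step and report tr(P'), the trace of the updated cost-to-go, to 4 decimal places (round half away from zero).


BᵀP = [13.8750 40.5000; 3.5000 7.5000]
S = R + BᵀPB = [1/2 0; 0 1/2] + [182.8125 35.2500; 35.2500 10.2500] = [183.3125 35.2500; 35.2500 10.7500]
BᵀPA = [33.0000 -142.3125; 4.2500 -27.7500]
K = S⁻¹·BᵀPA = [0.2815 -0.7577; -0.5277 -0.0967]
A−BK = [-0.3115 0.0234; 0.1102 -0.0174]
AᵀP(A−BK) = [0.2035 -0.0835; -0.0835 0.2927]
P' = Q + AᵀP(A−BK) = [20.2035 3.9165; 3.9165 1.2927]
tr(P') = 21.4962

21.4962


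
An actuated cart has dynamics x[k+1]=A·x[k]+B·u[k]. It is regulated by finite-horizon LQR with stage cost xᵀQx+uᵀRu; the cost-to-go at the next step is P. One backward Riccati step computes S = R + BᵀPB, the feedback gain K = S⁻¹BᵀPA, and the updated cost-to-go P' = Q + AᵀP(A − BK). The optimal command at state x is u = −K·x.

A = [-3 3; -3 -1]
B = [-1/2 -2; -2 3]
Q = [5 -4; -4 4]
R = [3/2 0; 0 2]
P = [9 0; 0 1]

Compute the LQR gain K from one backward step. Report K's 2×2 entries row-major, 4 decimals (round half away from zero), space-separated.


2.1999 -1.0401 0.8170 -1.1464

BᵀP = [-4.5000 -2.0000; -18.0000 3.0000]
S = R + BᵀPB = [3/2 0; 0 2] + [6.2500 3.0000; 3.0000 45.0000] = [7.7500 3.0000; 3.0000 47.0000]
BᵀPA = [19.5000 -11.5000; 45.0000 -57.0000]
K = S⁻¹·BᵀPA = [2.1999 -1.0401; 0.8170 -1.1464]
A−BK = [-0.2660 0.1872; -1.0514 0.3589]
AᵀP(A−BK) = [10.3364 -6.1309; -6.1309 4.6953]
P' = Q + AᵀP(A−BK) = [15.3364 -10.1309; -10.1309 8.6953]
tr(P') = 24.0317


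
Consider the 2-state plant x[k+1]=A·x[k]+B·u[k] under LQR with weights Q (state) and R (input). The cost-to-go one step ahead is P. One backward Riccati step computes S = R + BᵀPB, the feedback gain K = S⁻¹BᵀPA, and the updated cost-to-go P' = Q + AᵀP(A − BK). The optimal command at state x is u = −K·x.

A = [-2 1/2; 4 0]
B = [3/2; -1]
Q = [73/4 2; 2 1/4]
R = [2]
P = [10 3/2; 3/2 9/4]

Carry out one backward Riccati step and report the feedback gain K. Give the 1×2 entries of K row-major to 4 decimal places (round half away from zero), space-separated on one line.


BᵀP = [13.5000 0.0000]
S = R + BᵀPB = [2] + [20.2500] = [22.2500]
BᵀPA = [-27.0000 6.7500]
K = S⁻¹·BᵀPA = [-1.2135 0.3034]
A−BK = [-0.1798 0.0449; 2.7865 0.3034]
AᵀP(A−BK) = [19.2360 1.1910; 1.1910 0.4522]
P' = Q + AᵀP(A−BK) = [37.4860 3.1910; 3.1910 0.7022]
tr(P') = 38.1882

-1.2135 0.3034


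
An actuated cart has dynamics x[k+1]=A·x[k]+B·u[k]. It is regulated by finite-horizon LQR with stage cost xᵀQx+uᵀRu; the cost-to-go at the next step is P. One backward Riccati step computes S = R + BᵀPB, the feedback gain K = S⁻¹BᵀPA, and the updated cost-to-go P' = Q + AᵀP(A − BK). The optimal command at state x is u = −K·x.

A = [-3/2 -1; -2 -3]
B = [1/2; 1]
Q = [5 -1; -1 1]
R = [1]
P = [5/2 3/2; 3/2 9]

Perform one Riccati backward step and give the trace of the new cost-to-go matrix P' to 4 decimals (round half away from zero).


18.6392

BᵀP = [2.7500 9.7500]
S = R + BᵀPB = [1] + [11.1250] = [12.1250]
BᵀPA = [-23.6250 -32.0000]
K = S⁻¹·BᵀPA = [-1.9485 -2.6392]
A−BK = [-0.5258 0.3196; -0.0515 -0.3608]
AᵀP(A−BK) = [4.5928 5.1495; 5.1495 8.0464]
P' = Q + AᵀP(A−BK) = [9.5928 4.1495; 4.1495 9.0464]
tr(P') = 18.6392


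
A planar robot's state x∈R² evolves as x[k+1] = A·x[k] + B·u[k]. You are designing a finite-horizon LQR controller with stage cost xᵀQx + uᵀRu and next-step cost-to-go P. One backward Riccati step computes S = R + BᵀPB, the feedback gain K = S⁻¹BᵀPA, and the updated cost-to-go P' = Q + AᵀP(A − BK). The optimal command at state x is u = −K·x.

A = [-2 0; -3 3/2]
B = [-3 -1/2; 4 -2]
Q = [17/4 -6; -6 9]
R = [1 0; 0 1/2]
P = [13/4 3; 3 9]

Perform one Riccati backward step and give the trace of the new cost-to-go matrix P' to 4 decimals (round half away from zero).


BᵀP = [2.2500 27.0000; -7.6250 -19.5000]
S = R + BᵀPB = [1 0; 0 1/2] + [101.2500 -55.1250; -55.1250 42.8125] = [102.2500 -55.1250; -55.1250 43.3125]
BᵀPA = [-85.5000 40.5000; 73.7500 -29.2500]
K = S⁻¹·BᵀPA = [0.2606 0.1020; 2.0344 -0.5455]
A−BK = [-0.2009 0.0332; 0.0264 0.0010]
AᵀP(A−BK) = [2.2430 -0.5478; -0.5478 0.1630]
P' = Q + AᵀP(A−BK) = [6.4930 -6.5478; -6.5478 9.1630]
tr(P') = 15.6560

15.6560


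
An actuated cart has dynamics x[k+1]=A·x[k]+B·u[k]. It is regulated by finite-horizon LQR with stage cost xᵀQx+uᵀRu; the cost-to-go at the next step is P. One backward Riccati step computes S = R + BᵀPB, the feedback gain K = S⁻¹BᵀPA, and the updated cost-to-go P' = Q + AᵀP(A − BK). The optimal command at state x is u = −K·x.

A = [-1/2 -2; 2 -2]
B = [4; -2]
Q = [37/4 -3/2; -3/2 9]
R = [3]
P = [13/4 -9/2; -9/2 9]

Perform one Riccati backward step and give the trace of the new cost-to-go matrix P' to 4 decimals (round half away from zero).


BᵀP = [22.0000 -36.0000]
S = R + BᵀPB = [3] + [160.0000] = [163.0000]
BᵀPA = [-83.0000 28.0000]
K = S⁻¹·BᵀPA = [-0.5092 0.1718]
A−BK = [1.5368 -2.6871; 0.9816 -1.6564]
AᵀP(A−BK) = [3.5487 -4.9923; -4.9923 8.1902]
P' = Q + AᵀP(A−BK) = [12.7987 -6.4923; -6.4923 17.1902]
tr(P') = 29.9889

29.9889


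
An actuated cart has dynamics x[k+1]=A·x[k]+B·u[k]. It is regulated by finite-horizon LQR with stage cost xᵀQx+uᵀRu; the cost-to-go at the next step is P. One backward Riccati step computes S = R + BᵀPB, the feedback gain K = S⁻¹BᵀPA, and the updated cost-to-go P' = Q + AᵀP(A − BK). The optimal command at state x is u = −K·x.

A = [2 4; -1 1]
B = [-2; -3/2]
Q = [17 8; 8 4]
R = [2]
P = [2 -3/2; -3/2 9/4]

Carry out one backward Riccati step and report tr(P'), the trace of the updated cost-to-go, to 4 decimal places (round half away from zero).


48.9175

BᵀP = [-1.7500 -0.3750]
S = R + BᵀPB = [2] + [4.0625] = [6.0625]
BᵀPA = [-3.1250 -7.3750]
K = S⁻¹·BᵀPA = [-0.5155 -1.2165]
A−BK = [0.9691 1.5670; -1.7732 -0.8247]
AᵀP(A−BK) = [14.6392 12.9485; 12.9485 13.2784]
P' = Q + AᵀP(A−BK) = [31.6392 20.9485; 20.9485 17.2784]
tr(P') = 48.9175


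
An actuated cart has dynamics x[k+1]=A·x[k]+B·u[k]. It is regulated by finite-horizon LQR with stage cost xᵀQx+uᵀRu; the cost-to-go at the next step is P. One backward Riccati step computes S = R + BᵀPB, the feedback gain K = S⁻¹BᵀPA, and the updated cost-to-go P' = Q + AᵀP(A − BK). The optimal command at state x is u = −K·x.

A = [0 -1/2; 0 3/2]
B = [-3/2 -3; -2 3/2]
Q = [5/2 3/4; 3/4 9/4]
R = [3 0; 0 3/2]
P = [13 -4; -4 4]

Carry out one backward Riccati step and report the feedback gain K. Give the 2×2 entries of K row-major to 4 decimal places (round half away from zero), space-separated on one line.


BᵀP = [-11.5000 -2.0000; -45.0000 18.0000]
S = R + BᵀPB = [3 0; 0 3/2] + [21.2500 31.5000; 31.5000 162.0000] = [24.2500 31.5000; 31.5000 163.5000]
BᵀPA = [0.0000 2.7500; 0.0000 49.5000]
K = S⁻¹·BᵀPA = [0.0000 -0.3733; 0.0000 0.3747]
A−BK = [0.0000 0.0641; 0.0000 0.1914]
AᵀP(A−BK) = [0.0000 0.0000; 0.0000 0.7304]
P' = Q + AᵀP(A−BK) = [2.5000 0.7500; 0.7500 2.9804]
tr(P') = 5.4804

0.0000 -0.3733 0.0000 0.3747


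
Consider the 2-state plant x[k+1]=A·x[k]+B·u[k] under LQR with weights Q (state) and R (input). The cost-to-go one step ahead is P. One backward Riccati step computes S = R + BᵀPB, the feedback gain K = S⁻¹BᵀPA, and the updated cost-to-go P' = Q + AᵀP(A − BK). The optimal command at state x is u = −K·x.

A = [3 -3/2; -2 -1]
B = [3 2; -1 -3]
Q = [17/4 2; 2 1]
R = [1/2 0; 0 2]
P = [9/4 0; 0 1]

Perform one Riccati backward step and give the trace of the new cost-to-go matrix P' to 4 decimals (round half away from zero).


6.7099

BᵀP = [6.7500 -1.0000; 4.5000 -3.0000]
S = R + BᵀPB = [1/2 0; 0 2] + [21.2500 16.5000; 16.5000 18.0000] = [21.7500 16.5000; 16.5000 20.0000]
BᵀPA = [22.2500 -9.1250; 19.5000 -3.7500]
K = S⁻¹·BᵀPA = [0.7573 -0.7412; 0.3502 0.4240]
A−BK = [0.0276 -0.1244; -0.1920 -0.4693]
AᵀP(A−BK) = [0.5707 0.0987; 0.0987 0.8892]
P' = Q + AᵀP(A−BK) = [4.8207 2.0987; 2.0987 1.8892]
tr(P') = 6.7099


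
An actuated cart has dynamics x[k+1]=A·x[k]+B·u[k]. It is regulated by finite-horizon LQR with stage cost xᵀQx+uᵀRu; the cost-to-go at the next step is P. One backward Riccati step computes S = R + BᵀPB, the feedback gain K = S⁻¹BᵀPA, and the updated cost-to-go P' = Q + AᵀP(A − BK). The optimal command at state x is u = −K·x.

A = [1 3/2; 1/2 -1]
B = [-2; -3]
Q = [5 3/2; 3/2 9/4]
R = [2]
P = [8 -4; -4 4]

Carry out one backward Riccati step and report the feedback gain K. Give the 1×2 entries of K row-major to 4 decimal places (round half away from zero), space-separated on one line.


BᵀP = [-4.0000 -4.0000]
S = R + BᵀPB = [2] + [20.0000] = [22.0000]
BᵀPA = [-6.0000 -2.0000]
K = S⁻¹·BᵀPA = [-0.2727 -0.0909]
A−BK = [0.4545 1.3182; -0.3182 -1.2727]
AᵀP(A−BK) = [3.3636 10.4545; 10.4545 33.8182]
P' = Q + AᵀP(A−BK) = [8.3636 11.9545; 11.9545 36.0682]
tr(P') = 44.4318

-0.2727 -0.0909


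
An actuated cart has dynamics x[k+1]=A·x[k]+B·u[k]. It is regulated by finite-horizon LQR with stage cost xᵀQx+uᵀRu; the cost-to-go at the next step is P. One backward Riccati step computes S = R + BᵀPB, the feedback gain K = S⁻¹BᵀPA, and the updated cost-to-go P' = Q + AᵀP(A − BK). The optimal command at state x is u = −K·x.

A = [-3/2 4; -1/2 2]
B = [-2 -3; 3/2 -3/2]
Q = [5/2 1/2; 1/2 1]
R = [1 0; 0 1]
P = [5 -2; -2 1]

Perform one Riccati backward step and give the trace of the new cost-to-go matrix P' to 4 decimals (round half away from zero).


BᵀP = [-13.0000 5.5000; -12.0000 4.5000]
S = R + BᵀPB = [1 0; 0 1] + [34.2500 30.7500; 30.7500 29.2500] = [35.2500 30.7500; 30.7500 30.2500]
BᵀPA = [16.7500 -41.0000; 15.7500 -39.0000]
K = S⁻¹·BᵀPA = [0.1853 -0.3395; 0.3323 -0.9441]
A−BK = [-0.1325 0.4886; -0.2795 1.0932]
AᵀP(A−BK) = [0.1625 -0.4431; -0.4431 1.2588]
P' = Q + AᵀP(A−BK) = [2.6625 0.0569; 0.0569 2.2588]
tr(P') = 4.9213

4.9213


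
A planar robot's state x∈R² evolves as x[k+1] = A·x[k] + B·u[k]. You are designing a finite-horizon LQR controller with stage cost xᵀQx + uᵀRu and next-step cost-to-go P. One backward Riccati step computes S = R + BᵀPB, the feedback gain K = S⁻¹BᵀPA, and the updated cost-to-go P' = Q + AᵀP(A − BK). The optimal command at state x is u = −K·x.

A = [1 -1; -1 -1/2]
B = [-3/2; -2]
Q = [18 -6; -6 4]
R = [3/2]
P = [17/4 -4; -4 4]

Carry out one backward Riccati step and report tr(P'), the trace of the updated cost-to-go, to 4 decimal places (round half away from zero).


35.0816

BᵀP = [1.6250 -2.0000]
S = R + BᵀPB = [3/2] + [1.5625] = [3.0625]
BᵀPA = [3.6250 -0.6250]
K = S⁻¹·BᵀPA = [1.1837 -0.2041]
A−BK = [2.7755 -1.3061; 1.3673 -0.9082]
AᵀP(A−BK) = [11.9592 -3.5102; -3.5102 1.1224]
P' = Q + AᵀP(A−BK) = [29.9592 -9.5102; -9.5102 5.1224]
tr(P') = 35.0816


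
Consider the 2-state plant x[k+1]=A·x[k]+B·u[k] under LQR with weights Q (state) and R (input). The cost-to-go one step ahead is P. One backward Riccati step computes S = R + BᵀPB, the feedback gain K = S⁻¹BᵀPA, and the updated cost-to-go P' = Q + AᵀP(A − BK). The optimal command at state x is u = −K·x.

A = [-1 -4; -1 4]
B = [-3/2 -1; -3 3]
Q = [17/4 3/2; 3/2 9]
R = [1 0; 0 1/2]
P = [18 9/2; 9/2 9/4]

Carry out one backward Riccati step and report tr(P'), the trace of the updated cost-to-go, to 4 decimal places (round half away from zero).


BᵀP = [-40.5000 -13.5000; -4.5000 2.2500]
S = R + BᵀPB = [1 0; 0 1/2] + [101.2500 0.0000; 0.0000 11.2500] = [102.2500 0.0000; 0.0000 11.7500]
BᵀPA = [54.0000 108.0000; 2.2500 27.0000]
K = S⁻¹·BᵀPA = [0.5281 1.0562; 0.1915 2.2979]
A−BK = [-0.0163 -0.1178; 0.0099 0.2751]
AᵀP(A−BK) = [0.3008 0.7931; 0.7931 3.8841]
P' = Q + AᵀP(A−BK) = [4.5508 2.2931; 2.2931 12.8841]
tr(P') = 17.4349

17.4349


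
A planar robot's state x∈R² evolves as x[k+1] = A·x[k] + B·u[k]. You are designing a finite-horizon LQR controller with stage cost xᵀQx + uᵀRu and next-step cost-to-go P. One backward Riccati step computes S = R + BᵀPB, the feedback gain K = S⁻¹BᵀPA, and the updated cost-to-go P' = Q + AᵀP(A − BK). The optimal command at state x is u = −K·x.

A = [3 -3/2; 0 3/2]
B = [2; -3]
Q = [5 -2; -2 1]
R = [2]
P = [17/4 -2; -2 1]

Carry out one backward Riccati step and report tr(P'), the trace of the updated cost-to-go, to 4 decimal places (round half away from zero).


8.6719

BᵀP = [14.5000 -7.0000]
S = R + BᵀPB = [2] + [50.0000] = [52.0000]
BᵀPA = [43.5000 -32.2500]
K = S⁻¹·BᵀPA = [0.8365 -0.6202]
A−BK = [1.3269 -0.2596; 2.5096 -0.3606]
AᵀP(A−BK) = [1.8606 -1.1466; -1.1466 0.8113]
P' = Q + AᵀP(A−BK) = [6.8606 -3.1466; -3.1466 1.8113]
tr(P') = 8.6719


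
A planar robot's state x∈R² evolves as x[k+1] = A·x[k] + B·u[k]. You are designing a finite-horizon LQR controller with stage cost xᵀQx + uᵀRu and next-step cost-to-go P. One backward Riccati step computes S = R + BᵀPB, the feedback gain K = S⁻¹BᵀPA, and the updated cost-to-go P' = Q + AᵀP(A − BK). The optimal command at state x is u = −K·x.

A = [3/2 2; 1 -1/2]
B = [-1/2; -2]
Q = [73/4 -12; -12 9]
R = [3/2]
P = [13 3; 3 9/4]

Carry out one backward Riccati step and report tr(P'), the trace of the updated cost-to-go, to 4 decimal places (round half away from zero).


BᵀP = [-12.5000 -6.0000]
S = R + BᵀPB = [3/2] + [18.2500] = [19.7500]
BᵀPA = [-24.7500 -22.0000]
K = S⁻¹·BᵀPA = [-1.2532 -1.1139]
A−BK = [0.8734 1.4430; -1.5063 -2.7278]
AᵀP(A−BK) = [9.4842 14.0554; 14.0554 22.0562]
P' = Q + AᵀP(A−BK) = [27.7342 2.0554; 2.0554 31.0562]
tr(P') = 58.7903

58.7903


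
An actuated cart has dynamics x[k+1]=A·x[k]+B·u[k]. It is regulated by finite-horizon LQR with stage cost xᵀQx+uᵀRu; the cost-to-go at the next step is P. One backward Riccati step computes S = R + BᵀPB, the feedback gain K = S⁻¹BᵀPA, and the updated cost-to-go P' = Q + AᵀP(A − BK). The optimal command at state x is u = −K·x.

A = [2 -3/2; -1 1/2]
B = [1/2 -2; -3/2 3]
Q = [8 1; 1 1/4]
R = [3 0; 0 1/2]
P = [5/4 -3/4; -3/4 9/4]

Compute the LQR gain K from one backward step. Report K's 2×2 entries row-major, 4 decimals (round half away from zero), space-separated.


-0.0877 0.0850 -0.5480 0.3598

BᵀP = [1.7500 -3.7500; -4.7500 8.2500]
S = R + BᵀPB = [3 0; 0 1/2] + [6.5000 -14.7500; -14.7500 34.2500] = [9.5000 -14.7500; -14.7500 34.7500]
BᵀPA = [7.2500 -4.5000; -17.7500 11.2500]
K = S⁻¹·BᵀPA = [-0.0877 0.0850; -0.5480 0.3598]
A−BK = [0.9478 -0.8229; 0.5125 -0.4520]
AᵀP(A−BK) = [1.1585 -0.9795; -0.9795 0.8345]
P' = Q + AᵀP(A−BK) = [9.1585 0.0205; 0.0205 1.0845]
tr(P') = 10.2431


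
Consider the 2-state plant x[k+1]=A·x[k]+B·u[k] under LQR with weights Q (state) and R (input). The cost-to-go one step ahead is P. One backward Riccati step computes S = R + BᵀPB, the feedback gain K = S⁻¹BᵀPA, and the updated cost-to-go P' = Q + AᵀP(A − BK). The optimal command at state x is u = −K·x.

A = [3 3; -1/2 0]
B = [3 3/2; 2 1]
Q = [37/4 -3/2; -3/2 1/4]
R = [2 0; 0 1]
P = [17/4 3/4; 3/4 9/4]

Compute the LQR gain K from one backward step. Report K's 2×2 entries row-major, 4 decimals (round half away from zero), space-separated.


0.4559 0.4949 0.4559 0.4949

BᵀP = [14.2500 6.7500; 7.1250 3.3750]
S = R + BᵀPB = [2 0; 0 1] + [56.2500 28.1250; 28.1250 14.0625] = [58.2500 28.1250; 28.1250 15.0625]
BᵀPA = [39.3750 42.7500; 19.6875 21.3750]
K = S⁻¹·BᵀPA = [0.4559 0.4949; 0.4559 0.4949]
A−BK = [0.9486 0.7728; -1.8676 -1.4848]
AᵀP(A−BK) = [9.6382 7.8929; 7.8929 6.5123]
P' = Q + AᵀP(A−BK) = [18.8882 6.3929; 6.3929 6.7623]
tr(P') = 25.6505


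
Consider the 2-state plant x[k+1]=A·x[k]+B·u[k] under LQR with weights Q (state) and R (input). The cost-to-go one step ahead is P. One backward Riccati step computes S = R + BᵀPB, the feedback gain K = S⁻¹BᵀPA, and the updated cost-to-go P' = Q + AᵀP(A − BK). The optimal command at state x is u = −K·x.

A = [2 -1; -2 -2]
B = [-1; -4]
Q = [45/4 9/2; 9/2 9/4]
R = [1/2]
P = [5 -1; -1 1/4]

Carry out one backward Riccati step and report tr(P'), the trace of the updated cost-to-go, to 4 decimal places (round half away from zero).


41.1667

BᵀP = [-1.0000 0.0000]
S = R + BᵀPB = [1/2] + [1.0000] = [1.5000]
BᵀPA = [-2.0000 1.0000]
K = S⁻¹·BᵀPA = [-1.3333 0.6667]
A−BK = [0.6667 -0.3333; -7.3333 0.6667]
AᵀP(A−BK) = [26.3333 -5.6667; -5.6667 1.3333]
P' = Q + AᵀP(A−BK) = [37.5833 -1.1667; -1.1667 3.5833]
tr(P') = 41.1667


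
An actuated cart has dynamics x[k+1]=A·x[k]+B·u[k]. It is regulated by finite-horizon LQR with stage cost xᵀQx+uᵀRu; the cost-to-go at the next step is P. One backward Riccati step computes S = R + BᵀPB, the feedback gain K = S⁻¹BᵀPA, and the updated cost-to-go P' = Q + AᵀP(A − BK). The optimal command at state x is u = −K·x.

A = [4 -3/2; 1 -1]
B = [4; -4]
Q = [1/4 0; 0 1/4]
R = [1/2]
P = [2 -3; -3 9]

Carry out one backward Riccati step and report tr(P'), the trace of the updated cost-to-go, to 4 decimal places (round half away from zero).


BᵀP = [20.0000 -48.0000]
S = R + BᵀPB = [1/2] + [272.0000] = [272.5000]
BᵀPA = [32.0000 18.0000]
K = S⁻¹·BᵀPA = [0.1174 0.0661]
A−BK = [3.5303 -1.7642; 1.4697 -0.7358]
AᵀP(A−BK) = [13.2422 -6.6138; -6.6138 3.3110]
P' = Q + AᵀP(A−BK) = [13.4922 -6.6138; -6.6138 3.5610]
tr(P') = 17.0532

17.0532


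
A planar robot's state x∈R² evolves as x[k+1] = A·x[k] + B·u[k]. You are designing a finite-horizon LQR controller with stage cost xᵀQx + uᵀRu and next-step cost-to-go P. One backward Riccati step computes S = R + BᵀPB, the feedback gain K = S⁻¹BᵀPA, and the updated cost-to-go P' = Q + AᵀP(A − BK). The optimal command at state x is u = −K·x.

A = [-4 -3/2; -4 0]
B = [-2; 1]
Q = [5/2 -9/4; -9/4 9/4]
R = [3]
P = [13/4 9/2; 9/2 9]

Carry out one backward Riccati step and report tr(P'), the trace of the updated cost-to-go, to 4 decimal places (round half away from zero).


BᵀP = [-2.0000 0.0000]
S = R + BᵀPB = [3] + [4.0000] = [7.0000]
BᵀPA = [8.0000 3.0000]
K = S⁻¹·BᵀPA = [1.1429 0.4286]
A−BK = [-1.7143 -0.6429; -5.1429 -0.4286]
AᵀP(A−BK) = [330.8571 43.0714; 43.0714 6.0268]
P' = Q + AᵀP(A−BK) = [333.3571 40.8214; 40.8214 8.2768]
tr(P') = 341.6339

341.6339


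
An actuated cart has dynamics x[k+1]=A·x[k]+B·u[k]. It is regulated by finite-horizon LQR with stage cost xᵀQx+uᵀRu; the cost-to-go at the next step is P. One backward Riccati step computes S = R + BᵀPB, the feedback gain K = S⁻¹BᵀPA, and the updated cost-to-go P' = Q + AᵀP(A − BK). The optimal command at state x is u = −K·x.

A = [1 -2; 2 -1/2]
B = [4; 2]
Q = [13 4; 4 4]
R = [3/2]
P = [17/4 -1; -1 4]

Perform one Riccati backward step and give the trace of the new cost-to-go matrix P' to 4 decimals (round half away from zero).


26.9047

BᵀP = [15.0000 4.0000]
S = R + BᵀPB = [3/2] + [68.0000] = [69.5000]
BᵀPA = [23.0000 -32.0000]
K = S⁻¹·BᵀPA = [0.3309 -0.4604]
A−BK = [-0.3237 -0.1583; 1.3381 0.4209]
AᵀP(A−BK) = [8.6385 2.5899; 2.5899 1.2662]
P' = Q + AᵀP(A−BK) = [21.6385 6.5899; 6.5899 5.2662]
tr(P') = 26.9047


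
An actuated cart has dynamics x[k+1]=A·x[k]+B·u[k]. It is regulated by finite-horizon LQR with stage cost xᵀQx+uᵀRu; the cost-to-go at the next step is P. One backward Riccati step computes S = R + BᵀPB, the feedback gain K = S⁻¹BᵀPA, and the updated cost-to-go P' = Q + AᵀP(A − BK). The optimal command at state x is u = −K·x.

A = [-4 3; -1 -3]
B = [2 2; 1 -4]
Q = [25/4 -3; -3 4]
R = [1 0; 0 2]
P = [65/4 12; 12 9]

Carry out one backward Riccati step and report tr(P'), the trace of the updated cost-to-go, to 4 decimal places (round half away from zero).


14.2357

BᵀP = [44.5000 33.0000; -15.5000 -12.0000]
S = R + BᵀPB = [1 0; 0 2] + [122.0000 -43.0000; -43.0000 17.0000] = [123.0000 -43.0000; -43.0000 19.0000]
BᵀPA = [-211.0000 34.5000; 74.0000 -10.5000]
K = S⁻¹·BᵀPA = [-1.6947 0.4180; 0.0594 0.3934]
A−BK = [-0.7295 1.3770; 0.9324 -1.8443]
AᵀP(A−BK) = [3.0266 -0.9098; -0.9098 0.9590]
P' = Q + AᵀP(A−BK) = [9.2766 -3.9098; -3.9098 4.9590]
tr(P') = 14.2357


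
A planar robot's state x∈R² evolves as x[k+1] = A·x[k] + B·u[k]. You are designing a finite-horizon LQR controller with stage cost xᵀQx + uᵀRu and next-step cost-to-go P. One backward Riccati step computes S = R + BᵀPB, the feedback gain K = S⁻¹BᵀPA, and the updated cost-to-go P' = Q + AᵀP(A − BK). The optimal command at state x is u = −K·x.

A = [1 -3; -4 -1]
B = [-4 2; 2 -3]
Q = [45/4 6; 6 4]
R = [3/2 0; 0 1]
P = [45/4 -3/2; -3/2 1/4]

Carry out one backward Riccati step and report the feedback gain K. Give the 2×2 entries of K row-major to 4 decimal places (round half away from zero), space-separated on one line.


-0.1513 0.5494 0.3702 -0.2082

BᵀP = [-48.0000 6.5000; 27.0000 -3.7500]
S = R + BᵀPB = [3/2 0; 0 1] + [205.0000 -115.5000; -115.5000 65.2500] = [206.5000 -115.5000; -115.5000 66.2500]
BᵀPA = [-74.0000 137.5000; 42.0000 -77.2500]
K = S⁻¹·BᵀPA = [-0.1513 0.5494; 0.3702 -0.2082]
A−BK = [-0.3456 -0.3860; -2.5869 -2.7235]
AᵀP(A−BK) = [0.5060 0.1507; 0.1507 0.8728]
P' = Q + AᵀP(A−BK) = [11.7560 6.1507; 6.1507 4.8728]
tr(P') = 16.6288


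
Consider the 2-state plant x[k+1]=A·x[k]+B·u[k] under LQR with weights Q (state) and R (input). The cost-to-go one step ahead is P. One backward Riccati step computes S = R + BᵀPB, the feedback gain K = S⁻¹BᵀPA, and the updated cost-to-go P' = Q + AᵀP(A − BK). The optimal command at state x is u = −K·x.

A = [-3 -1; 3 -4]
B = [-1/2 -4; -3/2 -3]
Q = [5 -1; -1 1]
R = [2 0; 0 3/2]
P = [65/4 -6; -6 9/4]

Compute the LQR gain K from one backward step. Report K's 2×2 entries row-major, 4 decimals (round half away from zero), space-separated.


BᵀP = [0.8750 -0.3750; -47.0000 17.2500]
S = R + BᵀPB = [2 0; 0 3/2] + [0.1250 -2.3750; -2.3750 136.2500] = [2.1250 -2.3750; -2.3750 137.7500]
BᵀPA = [-3.7500 0.6250; 192.7500 -22.0000]
K = S⁻¹·BᵀPA = [-0.2048 0.1179; 1.3957 -0.1577]
A−BK = [2.4806 -1.5718; 6.8801 -4.2962]
AᵀP(A−BK) = [4.7026 -1.4157; -1.4157 0.7074]
P' = Q + AᵀP(A−BK) = [9.7026 -2.4157; -2.4157 1.7074]
tr(P') = 11.4100

-0.2048 0.1179 1.3957 -0.1577


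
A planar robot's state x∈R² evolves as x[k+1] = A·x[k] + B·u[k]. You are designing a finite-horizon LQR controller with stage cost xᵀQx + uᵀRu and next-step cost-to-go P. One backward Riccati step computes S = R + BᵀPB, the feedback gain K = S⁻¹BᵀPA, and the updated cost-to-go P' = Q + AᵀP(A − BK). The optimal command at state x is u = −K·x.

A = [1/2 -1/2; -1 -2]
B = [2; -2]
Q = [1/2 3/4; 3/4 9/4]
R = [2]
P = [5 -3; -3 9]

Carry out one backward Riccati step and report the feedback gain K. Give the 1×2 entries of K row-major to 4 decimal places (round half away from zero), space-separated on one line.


0.3902 0.4878

BᵀP = [16.0000 -24.0000]
S = R + BᵀPB = [2] + [80.0000] = [82.0000]
BᵀPA = [32.0000 40.0000]
K = S⁻¹·BᵀPA = [0.3902 0.4878]
A−BK = [-0.2805 -1.4756; -0.2195 -1.0244]
AᵀP(A−BK) = [0.7622 2.6402; 2.6402 11.7378]
P' = Q + AᵀP(A−BK) = [1.2622 3.3902; 3.3902 13.9878]
tr(P') = 15.2500


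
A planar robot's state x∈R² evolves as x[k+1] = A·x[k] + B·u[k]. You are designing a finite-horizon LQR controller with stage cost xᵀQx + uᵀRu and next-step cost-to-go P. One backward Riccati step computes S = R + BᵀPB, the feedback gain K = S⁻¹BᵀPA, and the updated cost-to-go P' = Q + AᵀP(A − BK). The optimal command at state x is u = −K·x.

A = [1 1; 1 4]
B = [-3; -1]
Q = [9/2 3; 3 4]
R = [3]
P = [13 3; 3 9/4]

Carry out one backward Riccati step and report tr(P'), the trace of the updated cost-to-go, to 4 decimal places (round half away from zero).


28.5642

BᵀP = [-42.0000 -11.2500]
S = R + BᵀPB = [3] + [137.2500] = [140.2500]
BᵀPA = [-53.2500 -87.0000]
K = S⁻¹·BᵀPA = [-0.3797 -0.6203]
A−BK = [-0.1390 -0.8610; 0.6203 3.3797]
AᵀP(A−BK) = [1.0321 3.9679; 3.9679 19.0321]
P' = Q + AᵀP(A−BK) = [5.5321 6.9679; 6.9679 23.0321]
tr(P') = 28.5642


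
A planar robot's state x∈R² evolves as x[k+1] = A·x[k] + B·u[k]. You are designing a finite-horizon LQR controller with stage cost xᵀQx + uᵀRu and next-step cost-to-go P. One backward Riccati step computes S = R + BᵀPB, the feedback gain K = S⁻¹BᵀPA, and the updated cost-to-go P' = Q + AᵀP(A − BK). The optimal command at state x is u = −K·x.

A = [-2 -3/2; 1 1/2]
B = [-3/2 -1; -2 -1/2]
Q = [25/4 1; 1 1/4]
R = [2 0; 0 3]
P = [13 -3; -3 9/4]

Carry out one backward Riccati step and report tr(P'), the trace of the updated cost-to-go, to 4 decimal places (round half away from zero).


BᵀP = [-13.5000 0.0000; -11.5000 1.8750]
S = R + BᵀPB = [2 0; 0 3] + [20.2500 13.5000; 13.5000 10.5625] = [22.2500 13.5000; 13.5000 13.5625]
BᵀPA = [27.0000 20.2500; 24.8750 18.1875]
K = S⁻¹·BᵀPA = [0.2542 0.2436; 1.5811 1.0986]
A−BK = [-0.0377 -0.0361; 2.2989 1.5364]
AᵀP(A−BK) = [20.0575 13.7218; 13.7218 9.4001]
P' = Q + AᵀP(A−BK) = [26.3075 14.7218; 14.7218 9.6501]
tr(P') = 35.9576

35.9576


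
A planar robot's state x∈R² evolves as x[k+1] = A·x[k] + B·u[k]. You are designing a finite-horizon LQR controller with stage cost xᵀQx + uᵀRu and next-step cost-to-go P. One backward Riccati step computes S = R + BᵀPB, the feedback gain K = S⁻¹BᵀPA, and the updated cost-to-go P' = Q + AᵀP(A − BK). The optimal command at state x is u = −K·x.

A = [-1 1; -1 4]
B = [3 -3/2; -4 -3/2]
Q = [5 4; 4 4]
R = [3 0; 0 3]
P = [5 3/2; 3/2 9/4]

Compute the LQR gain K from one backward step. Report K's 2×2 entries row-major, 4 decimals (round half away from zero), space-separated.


BᵀP = [9.0000 -4.5000; -9.7500 -5.6250]
S = R + BᵀPB = [3 0; 0 3] + [45.0000 -6.7500; -6.7500 23.0625] = [48.0000 -6.7500; -6.7500 26.0625]
BᵀPA = [-4.5000 -9.0000; 15.3750 -32.2500]
K = S⁻¹·BᵀPA = [-0.0112 -0.3752; 0.5870 -1.3346]
A−BK = [-0.0859 0.1237; -0.1643 0.4974]
AᵀP(A−BK) = [1.1741 -2.6692; -2.6692 6.5833]
P' = Q + AᵀP(A−BK) = [6.1741 1.3308; 1.3308 10.5833]
tr(P') = 16.7573

-0.0112 -0.3752 0.5870 -1.3346


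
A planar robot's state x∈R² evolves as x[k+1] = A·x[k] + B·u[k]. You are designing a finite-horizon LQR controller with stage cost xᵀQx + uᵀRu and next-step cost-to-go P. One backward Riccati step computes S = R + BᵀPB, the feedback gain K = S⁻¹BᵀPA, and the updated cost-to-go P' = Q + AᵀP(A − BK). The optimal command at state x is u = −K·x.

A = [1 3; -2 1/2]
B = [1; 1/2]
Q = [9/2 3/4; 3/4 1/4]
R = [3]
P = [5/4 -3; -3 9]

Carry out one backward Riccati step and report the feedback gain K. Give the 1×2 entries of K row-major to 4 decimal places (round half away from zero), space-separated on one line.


-0.9286 0.0000

BᵀP = [-0.2500 1.5000]
S = R + BᵀPB = [3] + [0.5000] = [3.5000]
BᵀPA = [-3.2500 0.0000]
K = S⁻¹·BᵀPA = [-0.9286 0.0000]
A−BK = [1.9286 3.0000; -1.5357 0.5000]
AᵀP(A−BK) = [46.2321 11.2500; 11.2500 4.5000]
P' = Q + AᵀP(A−BK) = [50.7321 12.0000; 12.0000 4.7500]
tr(P') = 55.4821


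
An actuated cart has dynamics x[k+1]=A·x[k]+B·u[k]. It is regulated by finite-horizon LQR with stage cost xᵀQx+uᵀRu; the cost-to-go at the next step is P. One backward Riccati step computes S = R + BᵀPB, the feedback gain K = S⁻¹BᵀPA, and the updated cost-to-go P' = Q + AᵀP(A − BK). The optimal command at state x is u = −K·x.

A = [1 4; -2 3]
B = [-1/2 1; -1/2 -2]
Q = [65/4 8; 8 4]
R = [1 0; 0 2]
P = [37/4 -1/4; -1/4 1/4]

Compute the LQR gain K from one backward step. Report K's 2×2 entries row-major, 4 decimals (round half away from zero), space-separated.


-0.3945 -3.2055 0.7151 1.6849

BᵀP = [-4.5000 0.0000; 9.7500 -0.7500]
S = R + BᵀPB = [1 0; 0 2] + [2.2500 -4.5000; -4.5000 11.2500] = [3.2500 -4.5000; -4.5000 13.2500]
BᵀPA = [-4.5000 -18.0000; 11.2500 36.7500]
K = S⁻¹·BᵀPA = [-0.3945 -3.2055; 0.7151 1.6849]
A−BK = [0.0877 0.7123; -0.7671 4.7671]
AᵀP(A−BK) = [1.4301 3.3699; 3.3699 24.6301]
P' = Q + AᵀP(A−BK) = [17.6801 11.3699; 11.3699 28.6301]
tr(P') = 46.3103


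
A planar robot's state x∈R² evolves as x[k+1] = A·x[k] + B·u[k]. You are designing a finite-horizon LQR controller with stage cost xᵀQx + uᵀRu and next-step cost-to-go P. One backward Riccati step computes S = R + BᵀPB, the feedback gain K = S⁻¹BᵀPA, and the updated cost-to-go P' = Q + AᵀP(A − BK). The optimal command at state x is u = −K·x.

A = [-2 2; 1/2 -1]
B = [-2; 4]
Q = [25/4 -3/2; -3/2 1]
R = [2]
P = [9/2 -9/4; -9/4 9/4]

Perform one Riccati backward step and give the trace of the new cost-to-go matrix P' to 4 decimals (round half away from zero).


BᵀP = [-18.0000 13.5000]
S = R + BᵀPB = [2] + [90.0000] = [92.0000]
BᵀPA = [42.7500 -49.5000]
K = S⁻¹·BᵀPA = [0.4647 -0.5380]
A−BK = [-1.0707 0.9239; -1.3587 1.1522]
AᵀP(A−BK) = [3.1977 -2.8736; -2.8736 2.6168]
P' = Q + AᵀP(A−BK) = [9.4477 -4.3736; -4.3736 3.6168]
tr(P') = 13.0645

13.0645


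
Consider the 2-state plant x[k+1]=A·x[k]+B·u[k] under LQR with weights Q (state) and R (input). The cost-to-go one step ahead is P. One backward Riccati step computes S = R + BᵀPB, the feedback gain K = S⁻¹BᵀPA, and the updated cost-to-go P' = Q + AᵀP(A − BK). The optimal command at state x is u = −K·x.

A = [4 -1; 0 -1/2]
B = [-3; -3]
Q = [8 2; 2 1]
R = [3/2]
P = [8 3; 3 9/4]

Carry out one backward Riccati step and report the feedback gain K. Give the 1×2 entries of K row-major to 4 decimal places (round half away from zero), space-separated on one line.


BᵀP = [-33.0000 -15.7500]
S = R + BᵀPB = [3/2] + [146.2500] = [147.7500]
BᵀPA = [-132.0000 40.8750]
K = S⁻¹·BᵀPA = [-0.8934 0.2766]
A−BK = [1.3198 -0.1701; -2.6802 0.3299]
AᵀP(A−BK) = [10.0711 -1.4822; -1.4822 0.2544]
P' = Q + AᵀP(A−BK) = [18.0711 0.5178; 0.5178 1.2544]
tr(P') = 19.3255

-0.8934 0.2766


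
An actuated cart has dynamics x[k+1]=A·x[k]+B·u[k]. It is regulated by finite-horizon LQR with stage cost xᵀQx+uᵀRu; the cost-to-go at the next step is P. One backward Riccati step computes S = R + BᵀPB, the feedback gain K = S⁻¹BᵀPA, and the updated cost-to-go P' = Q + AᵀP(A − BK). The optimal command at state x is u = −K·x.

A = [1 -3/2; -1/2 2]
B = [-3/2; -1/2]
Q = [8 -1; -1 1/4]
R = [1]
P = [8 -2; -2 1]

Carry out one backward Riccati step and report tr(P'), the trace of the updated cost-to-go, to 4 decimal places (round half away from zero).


14.8192

BᵀP = [-11.0000 2.5000]
S = R + BᵀPB = [1] + [15.2500] = [16.2500]
BᵀPA = [-12.2500 21.5000]
K = S⁻¹·BᵀPA = [-0.7538 1.3231]
A−BK = [-0.1308 0.4846; -0.8769 2.6615]
AᵀP(A−BK) = [1.0154 -2.2923; -2.2923 5.5538]
P' = Q + AᵀP(A−BK) = [9.0154 -3.2923; -3.2923 5.8038]
tr(P') = 14.8192


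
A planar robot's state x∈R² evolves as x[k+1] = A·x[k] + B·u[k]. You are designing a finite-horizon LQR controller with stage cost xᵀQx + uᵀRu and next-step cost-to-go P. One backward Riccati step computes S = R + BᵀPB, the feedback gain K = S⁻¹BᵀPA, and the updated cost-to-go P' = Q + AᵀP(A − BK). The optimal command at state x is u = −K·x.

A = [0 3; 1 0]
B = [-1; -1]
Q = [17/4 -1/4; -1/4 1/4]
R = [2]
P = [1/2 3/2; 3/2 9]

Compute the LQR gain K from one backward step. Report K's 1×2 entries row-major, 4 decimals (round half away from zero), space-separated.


-0.7241 -0.4138

BᵀP = [-2.0000 -10.5000]
S = R + BᵀPB = [2] + [12.5000] = [14.5000]
BᵀPA = [-10.5000 -6.0000]
K = S⁻¹·BᵀPA = [-0.7241 -0.4138]
A−BK = [-0.7241 2.5862; 0.2759 -0.4138]
AᵀP(A−BK) = [1.3966 0.1552; 0.1552 2.0172]
P' = Q + AᵀP(A−BK) = [5.6466 -0.0948; -0.0948 2.2672]
tr(P') = 7.9138


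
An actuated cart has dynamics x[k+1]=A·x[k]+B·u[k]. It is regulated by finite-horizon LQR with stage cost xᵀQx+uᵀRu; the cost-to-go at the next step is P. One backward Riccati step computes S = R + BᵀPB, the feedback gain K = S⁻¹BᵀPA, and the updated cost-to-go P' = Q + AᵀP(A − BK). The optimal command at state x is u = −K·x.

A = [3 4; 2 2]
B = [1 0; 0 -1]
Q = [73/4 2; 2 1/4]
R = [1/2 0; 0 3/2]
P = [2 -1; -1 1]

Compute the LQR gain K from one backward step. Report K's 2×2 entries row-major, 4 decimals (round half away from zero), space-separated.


BᵀP = [2.0000 -1.0000; 1.0000 -1.0000]
S = R + BᵀPB = [1/2 0; 0 3/2] + [2.0000 1.0000; 1.0000 1.0000] = [2.5000 1.0000; 1.0000 2.5000]
BᵀPA = [4.0000 6.0000; 1.0000 2.0000]
K = S⁻¹·BᵀPA = [1.7143 2.4762; -0.2857 -0.1905]
A−BK = [1.2857 1.5238; 1.7143 1.8095]
AᵀP(A−BK) = [3.4286 4.2857; 4.2857 5.5238]
P' = Q + AᵀP(A−BK) = [21.6786 6.2857; 6.2857 5.7738]
tr(P') = 27.4524

1.7143 2.4762 -0.2857 -0.1905


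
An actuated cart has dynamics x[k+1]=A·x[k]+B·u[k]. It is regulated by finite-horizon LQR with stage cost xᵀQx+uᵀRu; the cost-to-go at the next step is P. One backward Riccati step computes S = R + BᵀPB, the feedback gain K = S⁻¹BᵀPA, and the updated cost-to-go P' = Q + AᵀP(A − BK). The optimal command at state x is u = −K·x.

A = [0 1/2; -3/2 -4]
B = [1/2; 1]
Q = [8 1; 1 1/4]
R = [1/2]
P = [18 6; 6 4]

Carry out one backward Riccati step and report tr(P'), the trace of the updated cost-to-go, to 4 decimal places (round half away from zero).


26.3833

BᵀP = [15.0000 7.0000]
S = R + BᵀPB = [1/2] + [14.5000] = [15.0000]
BᵀPA = [-10.5000 -20.5000]
K = S⁻¹·BᵀPA = [-0.7000 -1.3667]
A−BK = [0.3500 1.1833; -0.8000 -2.6333]
AᵀP(A−BK) = [1.6500 5.1500; 5.1500 16.4833]
P' = Q + AᵀP(A−BK) = [9.6500 6.1500; 6.1500 16.7333]
tr(P') = 26.3833


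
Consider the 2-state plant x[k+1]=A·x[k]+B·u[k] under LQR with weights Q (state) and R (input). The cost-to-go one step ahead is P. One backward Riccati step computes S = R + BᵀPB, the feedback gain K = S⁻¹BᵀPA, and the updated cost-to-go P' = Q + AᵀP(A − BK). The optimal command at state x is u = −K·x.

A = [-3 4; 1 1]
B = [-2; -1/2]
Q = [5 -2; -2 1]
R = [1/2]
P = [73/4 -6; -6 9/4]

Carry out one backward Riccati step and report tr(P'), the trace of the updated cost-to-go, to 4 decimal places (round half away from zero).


10.6146

BᵀP = [-33.5000 10.8750]
S = R + BᵀPB = [1/2] + [61.5625] = [62.0625]
BᵀPA = [111.3750 -123.1250]
K = S⁻¹·BᵀPA = [1.7946 -1.9839]
A−BK = [0.5891 0.0322; 1.8973 0.0081]
AᵀP(A−BK) = [2.6307 -1.7946; -1.7946 1.9839]
P' = Q + AᵀP(A−BK) = [7.6307 -3.7946; -3.7946 2.9839]
tr(P') = 10.6146
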